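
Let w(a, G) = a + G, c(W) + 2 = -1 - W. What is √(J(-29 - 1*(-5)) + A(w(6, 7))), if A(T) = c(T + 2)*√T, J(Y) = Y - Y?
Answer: 3*I*√2*13^(¼) ≈ 8.056*I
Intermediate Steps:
J(Y) = 0
c(W) = -3 - W (c(W) = -2 + (-1 - W) = -3 - W)
w(a, G) = G + a
A(T) = √T*(-5 - T) (A(T) = (-3 - (T + 2))*√T = (-3 - (2 + T))*√T = (-3 + (-2 - T))*√T = (-5 - T)*√T = √T*(-5 - T))
√(J(-29 - 1*(-5)) + A(w(6, 7))) = √(0 + √(7 + 6)*(-5 - (7 + 6))) = √(0 + √13*(-5 - 1*13)) = √(0 + √13*(-5 - 13)) = √(0 + √13*(-18)) = √(0 - 18*√13) = √(-18*√13) = 3*I*√2*13^(¼)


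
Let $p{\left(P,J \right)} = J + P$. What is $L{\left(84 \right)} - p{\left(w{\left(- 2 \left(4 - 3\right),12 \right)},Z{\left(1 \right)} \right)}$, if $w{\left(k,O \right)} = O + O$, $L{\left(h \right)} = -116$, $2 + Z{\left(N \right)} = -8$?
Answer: $-130$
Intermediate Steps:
$Z{\left(N \right)} = -10$ ($Z{\left(N \right)} = -2 - 8 = -10$)
$w{\left(k,O \right)} = 2 O$
$L{\left(84 \right)} - p{\left(w{\left(- 2 \left(4 - 3\right),12 \right)},Z{\left(1 \right)} \right)} = -116 - \left(-10 + 2 \cdot 12\right) = -116 - \left(-10 + 24\right) = -116 - 14 = -130$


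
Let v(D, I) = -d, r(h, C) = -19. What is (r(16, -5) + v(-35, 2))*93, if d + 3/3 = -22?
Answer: 372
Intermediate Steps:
d = -23 (d = -1 - 22 = -23)
v(D, I) = 23 (v(D, I) = -1*(-23) = 23)
(r(16, -5) + v(-35, 2))*93 = (-19 + 23)*93 = 4*93 = 372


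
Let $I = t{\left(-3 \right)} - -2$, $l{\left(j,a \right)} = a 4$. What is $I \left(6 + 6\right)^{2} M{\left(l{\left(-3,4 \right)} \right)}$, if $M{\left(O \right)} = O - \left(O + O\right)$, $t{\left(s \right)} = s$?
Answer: $2304$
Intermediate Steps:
$l{\left(j,a \right)} = 4 a$
$I = -1$ ($I = -3 - -2 = -3 + 2 = -1$)
$M{\left(O \right)} = - O$ ($M{\left(O \right)} = O - 2 O = - O$)
$I \left(6 + 6\right)^{2} M{\left(l{\left(-3,4 \right)} \right)} = - \left(6 + 6\right)^{2} \left(- 4 \cdot 4\right) = - 12^{2} \left(\left(-1\right) 16\right) = \left(-1\right) 144 \left(-16\right) = \left(-144\right) \left(-16\right) = 2304$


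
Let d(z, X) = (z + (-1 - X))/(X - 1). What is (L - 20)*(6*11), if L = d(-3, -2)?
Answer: -1276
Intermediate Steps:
d(z, X) = (-1 + z - X)/(-1 + X)
L = 2/3 (L = (-1 - 3 - 1*(-2))/(-1 - 2) = (-1 - 3 + 2)/(-3) = -1/3*(-2) = 2/3 ≈ 0.66667)
(L - 20)*(6*11) = (2/3 - 20)*(6*11) = -58/3*66 = -1276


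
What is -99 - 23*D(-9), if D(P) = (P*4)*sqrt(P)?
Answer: -99 + 2484*I ≈ -99.0 + 2484.0*I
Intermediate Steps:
D(P) = 4*P**(3/2) (D(P) = (4*P)*sqrt(P) = 4*P**(3/2))
-99 - 23*D(-9) = -99 - 92*(-9)**(3/2) = -99 - 92*(-27*I) = -99 - (-2484)*I = -99 + 2484*I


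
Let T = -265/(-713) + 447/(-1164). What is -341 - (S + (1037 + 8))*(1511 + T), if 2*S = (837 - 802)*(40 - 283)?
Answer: 2681317682597/553288 ≈ 4.8462e+6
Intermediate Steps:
S = -8505/2 (S = ((837 - 802)*(40 - 283))/2 = (35*(-243))/2 = (½)*(-8505) = -8505/2 ≈ -4252.5)
T = -3417/276644 (T = -265*(-1/713) + 447*(-1/1164) = 265/713 - 149/388 = -3417/276644 ≈ -0.012352)
-341 - (S + (1037 + 8))*(1511 + T) = -341 - (-8505/2 + (1037 + 8))*(1511 - 3417/276644) = -341 - (-8505/2 + 1045)*418005667/276644 = -341 - (-6415)*418005667/(2*276644) = -341 - 1*(-2681506353805/553288) = -341 + 2681506353805/553288 = 2681317682597/553288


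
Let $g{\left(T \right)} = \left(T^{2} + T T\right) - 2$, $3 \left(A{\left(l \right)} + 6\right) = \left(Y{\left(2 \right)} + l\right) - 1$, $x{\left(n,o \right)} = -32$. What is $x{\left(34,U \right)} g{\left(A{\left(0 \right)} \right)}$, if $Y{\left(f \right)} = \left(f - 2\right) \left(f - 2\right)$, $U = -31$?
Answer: $- \frac{22528}{9} \approx -2503.1$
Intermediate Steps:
$Y{\left(f \right)} = \left(-2 + f\right)^{2}$ ($Y{\left(f \right)} = \left(-2 + f\right) \left(-2 + f\right) = \left(-2 + f\right)^{2}$)
$A{\left(l \right)} = - \frac{19}{3} + \frac{l}{3}$ ($A{\left(l \right)} = -6 + \frac{\left(\left(-2 + 2\right)^{2} + l\right) - 1}{3} = -6 + \frac{\left(0^{2} + l\right) - 1}{3} = -6 + \frac{\left(0 + l\right) - 1}{3} = -6 + \frac{l - 1}{3} = -6 + \frac{-1 + l}{3} = -6 + \left(- \frac{1}{3} + \frac{l}{3}\right) = - \frac{19}{3} + \frac{l}{3}$)
$g{\left(T \right)} = -2 + 2 T^{2}$ ($g{\left(T \right)} = \left(T^{2} + T^{2}\right) - 2 = 2 T^{2} - 2 = -2 + 2 T^{2}$)
$x{\left(34,U \right)} g{\left(A{\left(0 \right)} \right)} = - 32 \left(-2 + 2 \left(- \frac{19}{3} + \frac{1}{3} \cdot 0\right)^{2}\right) = - 32 \left(-2 + 2 \left(- \frac{19}{3} + 0\right)^{2}\right) = - 32 \left(-2 + 2 \left(- \frac{19}{3}\right)^{2}\right) = - 32 \left(-2 + 2 \cdot \frac{361}{9}\right) = - 32 \left(-2 + \frac{722}{9}\right) = \left(-32\right) \frac{704}{9} = - \frac{22528}{9}$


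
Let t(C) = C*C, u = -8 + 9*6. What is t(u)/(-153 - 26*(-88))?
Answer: 2116/2135 ≈ 0.99110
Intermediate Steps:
u = 46 (u = -8 + 54 = 46)
t(C) = C²
t(u)/(-153 - 26*(-88)) = 46²/(-153 - 26*(-88)) = 2116/(-153 + 2288) = 2116/2135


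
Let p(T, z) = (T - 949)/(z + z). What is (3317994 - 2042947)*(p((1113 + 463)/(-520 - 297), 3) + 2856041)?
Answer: 17850066471270431/4902 ≈ 3.6414e+12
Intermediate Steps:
p(T, z) = (-949 + T)/(2*z) (p(T, z) = (-949 + T)/((2*z)) = (-949 + T)*(1/(2*z)) = (-949 + T)/(2*z))
(3317994 - 2042947)*(p((1113 + 463)/(-520 - 297), 3) + 2856041) = (3317994 - 2042947)*((½)*(-949 + (1113 + 463)/(-520 - 297))/3 + 2856041) = 1275047*((½)*(⅓)*(-949 + 1576/(-817)) + 2856041) = 1275047*((½)*(⅓)*(-949 + 1576*(-1/817)) + 2856041) = 1275047*((½)*(⅓)*(-949 - 1576/817) + 2856041) = 1275047*((½)*(⅓)*(-776909/817) + 2856041) = 1275047*(-776909/4902 + 2856041) = 1275047*(13999536073/4902) = 17850066471270431/4902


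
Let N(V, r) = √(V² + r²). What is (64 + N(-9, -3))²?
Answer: 4186 + 384*√10 ≈ 5400.3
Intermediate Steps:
(64 + N(-9, -3))² = (64 + √((-9)² + (-3)²))² = (64 + √(81 + 9))² = (64 + √90)² = (64 + 3*√10)²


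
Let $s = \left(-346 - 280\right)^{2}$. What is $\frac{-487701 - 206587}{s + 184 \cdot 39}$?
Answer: $- \frac{173572}{99763} \approx -1.7398$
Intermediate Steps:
$s = 391876$ ($s = \left(-626\right)^{2} = 391876$)
$\frac{-487701 - 206587}{s + 184 \cdot 39} = \frac{-487701 - 206587}{391876 + 184 \cdot 39} = - \frac{694288}{391876 + 7176} = - \frac{694288}{399052} = \left(-694288\right) \frac{1}{399052} = - \frac{173572}{99763}$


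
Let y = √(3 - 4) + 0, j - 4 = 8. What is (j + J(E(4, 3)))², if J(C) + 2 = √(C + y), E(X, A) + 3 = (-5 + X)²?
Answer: (10 + √(-2 + I))² ≈ 104.87 + 30.107*I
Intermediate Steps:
E(X, A) = -3 + (-5 + X)²
j = 12 (j = 4 + 8 = 12)
y = I (y = √(-1) + 0 = I + 0 = I ≈ 1.0*I)
J(C) = -2 + √(I + C) (J(C) = -2 + √(C + I) = -2 + √(I + C))
(j + J(E(4, 3)))² = (12 + (-2 + √(I + (-3 + (-5 + 4)²))))² = (12 + (-2 + √(I + (-3 + (-1)²))))² = (12 + (-2 + √(I + (-3 + 1))))² = (12 + (-2 + √(I - 2)))² = (12 + (-2 + √(-2 + I)))² = (10 + √(-2 + I))²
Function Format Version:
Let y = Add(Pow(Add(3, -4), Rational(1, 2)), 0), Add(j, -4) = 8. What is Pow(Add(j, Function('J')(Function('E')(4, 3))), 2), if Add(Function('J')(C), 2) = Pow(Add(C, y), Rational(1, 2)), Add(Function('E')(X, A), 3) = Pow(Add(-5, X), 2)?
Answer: Pow(Add(10, Pow(Add(-2, I), Rational(1, 2))), 2) ≈ Add(104.87, Mul(30.107, I))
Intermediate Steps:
Function('E')(X, A) = Add(-3, Pow(Add(-5, X), 2))
j = 12 (j = Add(4, 8) = 12)
y = I (y = Add(Pow(-1, Rational(1, 2)), 0) = Add(I, 0) = I ≈ Mul(1.0000, I))
Function('J')(C) = Add(-2, Pow(Add(I, C), Rational(1, 2))) (Function('J')(C) = Add(-2, Pow(Add(C, I), Rational(1, 2))) = Add(-2, Pow(Add(I, C), Rational(1, 2))))
Pow(Add(j, Function('J')(Function('E')(4, 3))), 2) = Pow(Add(12, Add(-2, Pow(Add(I, Add(-3, Pow(Add(-5, 4), 2))), Rational(1, 2)))), 2) = Pow(Add(12, Add(-2, Pow(Add(I, Add(-3, Pow(-1, 2))), Rational(1, 2)))), 2) = Pow(Add(12, Add(-2, Pow(Add(I, Add(-3, 1)), Rational(1, 2)))), 2) = Pow(Add(12, Add(-2, Pow(Add(I, -2), Rational(1, 2)))), 2) = Pow(Add(12, Add(-2, Pow(Add(-2, I), Rational(1, 2)))), 2) = Pow(Add(10, Pow(Add(-2, I), Rational(1, 2))), 2)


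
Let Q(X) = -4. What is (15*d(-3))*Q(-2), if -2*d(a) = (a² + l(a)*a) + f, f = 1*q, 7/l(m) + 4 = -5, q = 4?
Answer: 460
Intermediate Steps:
l(m) = -7/9 (l(m) = 7/(-4 - 5) = 7/(-9) = 7*(-⅑) = -7/9)
f = 4 (f = 1*4 = 4)
d(a) = -2 - a²/2 + 7*a/18 (d(a) = -((a² - 7*a/9) + 4)/2 = -(4 + a² - 7*a/9)/2 = -2 - a²/2 + 7*a/18)
(15*d(-3))*Q(-2) = (15*(-2 - ½*(-3)² + (7/18)*(-3)))*(-4) = (15*(-2 - ½*9 - 7/6))*(-4) = (15*(-2 - 9/2 - 7/6))*(-4) = (15*(-23/3))*(-4) = -115*(-4) = 460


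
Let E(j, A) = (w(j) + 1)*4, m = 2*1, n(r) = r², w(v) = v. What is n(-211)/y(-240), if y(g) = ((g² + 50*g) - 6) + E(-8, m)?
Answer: 44521/45566 ≈ 0.97707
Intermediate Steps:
m = 2
E(j, A) = 4 + 4*j (E(j, A) = (j + 1)*4 = (1 + j)*4 = 4 + 4*j)
y(g) = -34 + g² + 50*g (y(g) = ((g² + 50*g) - 6) + (4 + 4*(-8)) = (-6 + g² + 50*g) + (4 - 32) = (-6 + g² + 50*g) - 28 = -34 + g² + 50*g)
n(-211)/y(-240) = (-211)²/(-34 + (-240)² + 50*(-240)) = 44521/(-34 + 57600 - 12000) = 44521/45566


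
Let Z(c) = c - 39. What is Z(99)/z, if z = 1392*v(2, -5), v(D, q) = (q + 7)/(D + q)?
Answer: -15/232 ≈ -0.064655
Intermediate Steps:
v(D, q) = (7 + q)/(D + q)
Z(c) = -39 + c
z = -928 (z = 1392*((7 - 5)/(2 - 5)) = 1392*(2/(-3)) = 1392*(-⅓*2) = 1392*(-⅔) = -928)
Z(99)/z = (-39 + 99)/(-928) = 60*(-1/928) = -15/232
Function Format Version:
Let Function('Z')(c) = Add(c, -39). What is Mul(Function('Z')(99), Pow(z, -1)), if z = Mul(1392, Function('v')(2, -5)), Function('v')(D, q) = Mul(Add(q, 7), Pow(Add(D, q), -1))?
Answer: Rational(-15, 232) ≈ -0.064655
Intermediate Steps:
Function('v')(D, q) = Mul(Pow(Add(D, q), -1), Add(7, q)) (Function('v')(D, q) = Mul(Add(7, q), Pow(Add(D, q), -1)) = Mul(Pow(Add(D, q), -1), Add(7, q)))
Function('Z')(c) = Add(-39, c)
z = -928 (z = Mul(1392, Mul(Pow(Add(2, -5), -1), Add(7, -5))) = Mul(1392, Mul(Pow(-3, -1), 2)) = Mul(1392, Mul(Rational(-1, 3), 2)) = Mul(1392, Rational(-2, 3)) = -928)
Mul(Function('Z')(99), Pow(z, -1)) = Mul(Add(-39, 99), Pow(-928, -1)) = Mul(60, Rational(-1, 928)) = Rational(-15, 232)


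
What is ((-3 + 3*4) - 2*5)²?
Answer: 1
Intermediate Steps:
((-3 + 3*4) - 2*5)² = ((-3 + 12) - 10)² = (9 - 10)² = (-1)² = 1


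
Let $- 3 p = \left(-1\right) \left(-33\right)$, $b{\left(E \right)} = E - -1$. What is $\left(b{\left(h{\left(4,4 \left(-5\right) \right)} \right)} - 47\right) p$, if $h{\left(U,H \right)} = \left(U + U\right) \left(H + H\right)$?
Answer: $4026$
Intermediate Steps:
$h{\left(U,H \right)} = 4 H U$ ($h{\left(U,H \right)} = 2 U 2 H = 4 H U$)
$b{\left(E \right)} = 1 + E$ ($b{\left(E \right)} = E + 1 = 1 + E$)
$p = -11$ ($p = - \frac{\left(-1\right) \left(-33\right)}{3} = \left(- \frac{1}{3}\right) 33 = -11$)
$\left(b{\left(h{\left(4,4 \left(-5\right) \right)} \right)} - 47\right) p = \left(\left(1 + 4 \cdot 4 \left(-5\right) 4\right) - 47\right) \left(-11\right) = \left(\left(1 + 4 \left(-20\right) 4\right) - 47\right) \left(-11\right) = \left(\left(1 - 320\right) - 47\right) \left(-11\right) = \left(-319 - 47\right) \left(-11\right) = \left(-366\right) \left(-11\right) = 4026$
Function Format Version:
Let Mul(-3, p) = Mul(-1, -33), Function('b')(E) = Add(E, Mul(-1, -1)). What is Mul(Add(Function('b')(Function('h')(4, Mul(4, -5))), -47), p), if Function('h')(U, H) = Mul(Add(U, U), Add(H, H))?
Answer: 4026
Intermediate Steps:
Function('h')(U, H) = Mul(4, H, U) (Function('h')(U, H) = Mul(Mul(2, U), Mul(2, H)) = Mul(4, H, U))
Function('b')(E) = Add(1, E) (Function('b')(E) = Add(E, 1) = Add(1, E))
p = -11 (p = Mul(Rational(-1, 3), Mul(-1, -33)) = Mul(Rational(-1, 3), 33) = -11)
Mul(Add(Function('b')(Function('h')(4, Mul(4, -5))), -47), p) = Mul(Add(Add(1, Mul(4, Mul(4, -5), 4)), -47), -11) = Mul(Add(Add(1, Mul(4, -20, 4)), -47), -11) = Mul(Add(Add(1, -320), -47), -11) = Mul(Add(-319, -47), -11) = Mul(-366, -11) = 4026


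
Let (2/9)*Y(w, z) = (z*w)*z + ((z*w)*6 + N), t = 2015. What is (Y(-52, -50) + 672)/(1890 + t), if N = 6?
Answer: -514101/3905 ≈ -131.65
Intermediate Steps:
Y(w, z) = 27 + 27*w*z + 9*w*z²/2 (Y(w, z) = 9*((z*w)*z + ((z*w)*6 + 6))/2 = 9*((w*z)*z + ((w*z)*6 + 6))/2 = 9*(w*z² + (6*w*z + 6))/2 = 9*(w*z² + (6 + 6*w*z))/2 = 9*(6 + w*z² + 6*w*z)/2 = 27 + 27*w*z + 9*w*z²/2)
(Y(-52, -50) + 672)/(1890 + t) = ((27 + 27*(-52)*(-50) + (9/2)*(-52)*(-50)²) + 672)/(1890 + 2015) = ((27 + 70200 + (9/2)*(-52)*2500) + 672)/3905 = ((27 + 70200 - 585000) + 672)*(1/3905) = (-514773 + 672)*(1/3905) = -514101*1/3905 = -514101/3905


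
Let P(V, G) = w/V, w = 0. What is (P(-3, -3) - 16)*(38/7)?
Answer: -608/7 ≈ -86.857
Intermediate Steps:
P(V, G) = 0 (P(V, G) = 0/V = 0)
(P(-3, -3) - 16)*(38/7) = (0 - 16)*(38/7) = -608/7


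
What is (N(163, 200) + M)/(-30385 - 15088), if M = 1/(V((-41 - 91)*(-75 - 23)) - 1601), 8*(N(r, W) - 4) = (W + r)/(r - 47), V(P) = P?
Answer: -46191053/478325030240 ≈ -9.6568e-5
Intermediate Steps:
N(r, W) = 4 + (W + r)/(8*(-47 + r)) (N(r, W) = 4 + ((W + r)/(r - 47))/8 = 4 + ((W + r)/(-47 + r))/8 = 4 + (W + r)/(8*(-47 + r)))
M = 1/11335 (M = 1/((-41 - 91)*(-75 - 23) - 1601) = 1/(-132*(-98) - 1601) = 1/(12936 - 1601) = 1/11335 ≈ 8.8222e-5)
(N(163, 200) + M)/(-30385 - 15088) = ((-1504 + 200 + 33*163)/(8*(-47 + 163)) + 1/11335)/(-30385 - 15088) = ((1/8)*(-1504 + 200 + 5379)/116 + 1/11335)/(-45473) = ((1/8)*(1/116)*4075 + 1/11335)*(-1/45473) = (4075/928 + 1/11335)*(-1/45473) = (46191053/10518880)*(-1/45473) = -46191053/478325030240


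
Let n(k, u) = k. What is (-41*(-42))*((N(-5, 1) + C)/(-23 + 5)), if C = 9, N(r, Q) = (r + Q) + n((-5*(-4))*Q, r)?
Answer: -7175/3 ≈ -2391.7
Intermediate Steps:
N(r, Q) = r + 21*Q (N(r, Q) = (r + Q) + (-5*(-4))*Q = (Q + r) + 20*Q = r + 21*Q)
(-41*(-42))*((N(-5, 1) + C)/(-23 + 5)) = (-41*(-42))*(((-5 + 21*1) + 9)/(-23 + 5)) = 1722*(((-5 + 21) + 9)/(-18)) = 1722*((16 + 9)*(-1/18)) = 1722*(25*(-1/18)) = 1722*(-25/18) = -7175/3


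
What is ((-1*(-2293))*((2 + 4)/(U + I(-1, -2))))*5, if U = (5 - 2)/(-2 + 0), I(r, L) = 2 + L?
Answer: -45860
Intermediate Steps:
U = -3/2 (U = 3/(-2) = 3*(-½) = -3/2 ≈ -1.5000)
((-1*(-2293))*((2 + 4)/(U + I(-1, -2))))*5 = ((-1*(-2293))*((2 + 4)/(-3/2 + (2 - 2))))*5 = (2293*(6/(-3/2 + 0)))*5 = (2293*(6/(-3/2)))*5 = (2293*(6*(-⅔)))*5 = (2293*(-4))*5 = -9172*5 = -45860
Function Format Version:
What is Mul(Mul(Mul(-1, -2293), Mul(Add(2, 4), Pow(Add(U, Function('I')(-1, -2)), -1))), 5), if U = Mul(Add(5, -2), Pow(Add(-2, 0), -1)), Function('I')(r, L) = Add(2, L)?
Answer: -45860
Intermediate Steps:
U = Rational(-3, 2) (U = Mul(3, Pow(-2, -1)) = Mul(3, Rational(-1, 2)) = Rational(-3, 2) ≈ -1.5000)
Mul(Mul(Mul(-1, -2293), Mul(Add(2, 4), Pow(Add(U, Function('I')(-1, -2)), -1))), 5) = Mul(Mul(Mul(-1, -2293), Mul(Add(2, 4), Pow(Add(Rational(-3, 2), Add(2, -2)), -1))), 5) = Mul(Mul(2293, Mul(6, Pow(Add(Rational(-3, 2), 0), -1))), 5) = Mul(Mul(2293, Mul(6, Pow(Rational(-3, 2), -1))), 5) = Mul(Mul(2293, Mul(6, Rational(-2, 3))), 5) = Mul(Mul(2293, -4), 5) = Mul(-9172, 5) = -45860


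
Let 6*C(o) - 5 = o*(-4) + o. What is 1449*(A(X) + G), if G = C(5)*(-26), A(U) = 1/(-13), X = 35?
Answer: 814821/13 ≈ 62679.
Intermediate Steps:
C(o) = ⅚ - o/2 (C(o) = ⅚ + (o*(-4) + o)/6 = ⅚ + (-4*o + o)/6 = ⅚ + (-3*o)/6 = ⅚ - o/2)
A(U) = -1/13
G = 130/3 (G = (⅚ - ½*5)*(-26) = (⅚ - 5/2)*(-26) = -5/3*(-26) = 130/3 ≈ 43.333)
1449*(A(X) + G) = 1449*(-1/13 + 130/3) = 1449*(1687/39) = 814821/13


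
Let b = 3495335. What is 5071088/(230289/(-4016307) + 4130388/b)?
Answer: 23729883180461215120/5261323011767 ≈ 4.5102e+6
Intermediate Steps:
5071088/(230289/(-4016307) + 4130388/b) = 5071088/(230289/(-4016307) + 4130388/3495335) = 5071088/(230289*(-1/4016307) + 4130388*(1/3495335)) = 5071088/(-76763/1338769 + 4130388/3495335) = 5071088/(5261323011767/4679446142615) = 5071088*(4679446142615/5261323011767) = 23729883180461215120/5261323011767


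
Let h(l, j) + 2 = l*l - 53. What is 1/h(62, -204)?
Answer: 1/3789 ≈ 0.00026392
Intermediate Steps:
h(l, j) = -55 + l² (h(l, j) = -2 + (l*l - 53) = -2 + (l² - 53) = -2 + (-53 + l²) = -55 + l²)
1/h(62, -204) = 1/(-55 + 62²) = 1/(-55 + 3844) = 1/3789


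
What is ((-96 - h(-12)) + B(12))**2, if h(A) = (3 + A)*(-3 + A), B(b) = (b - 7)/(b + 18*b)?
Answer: 2773391569/51984 ≈ 53351.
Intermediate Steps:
B(b) = (-7 + b)/(19*b) (B(b) = (-7 + b)/((19*b)) = (-7 + b)*(1/(19*b)) = (-7 + b)/(19*b))
h(A) = (-3 + A)*(3 + A)
((-96 - h(-12)) + B(12))**2 = ((-96 - (-9 + (-12)**2)) + (1/19)*(-7 + 12)/12)**2 = ((-96 - (-9 + 144)) + (1/19)*(1/12)*5)**2 = ((-96 - 1*135) + 5/228)**2 = ((-96 - 135) + 5/228)**2 = (-231 + 5/228)**2 = (-52663/228)**2 = 2773391569/51984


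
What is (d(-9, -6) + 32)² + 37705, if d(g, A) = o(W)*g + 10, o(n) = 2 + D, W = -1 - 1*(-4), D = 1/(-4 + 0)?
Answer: 614305/16 ≈ 38394.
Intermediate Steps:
D = -¼ (D = 1/(-4) = -¼ ≈ -0.25000)
W = 3 (W = -1 + 4 = 3)
o(n) = 7/4 (o(n) = 2 - ¼ = 7/4)
d(g, A) = 10 + 7*g/4 (d(g, A) = 7*g/4 + 10 = 10 + 7*g/4)
(d(-9, -6) + 32)² + 37705 = ((10 + (7/4)*(-9)) + 32)² + 37705 = ((10 - 63/4) + 32)² + 37705 = (-23/4 + 32)² + 37705 = (105/4)² + 37705 = 11025/16 + 37705 = 614305/16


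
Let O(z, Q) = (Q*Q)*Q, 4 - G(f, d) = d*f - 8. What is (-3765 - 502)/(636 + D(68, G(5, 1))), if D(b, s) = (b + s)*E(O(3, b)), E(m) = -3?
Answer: -4267/411 ≈ -10.382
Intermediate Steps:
G(f, d) = 12 - d*f (G(f, d) = 4 - (d*f - 8) = 4 - (-8 + d*f) = 4 + (8 - d*f) = 12 - d*f)
O(z, Q) = Q**3 (O(z, Q) = Q**2*Q = Q**3)
D(b, s) = -3*b - 3*s (D(b, s) = (b + s)*(-3) = -3*b - 3*s)
(-3765 - 502)/(636 + D(68, G(5, 1))) = (-3765 - 502)/(636 + (-3*68 - 3*(12 - 1*1*5))) = -4267/(636 + (-204 - 3*(12 - 5))) = -4267/(636 + (-204 - 3*7)) = -4267/(636 + (-204 - 21)) = -4267/(636 - 225) = -4267/411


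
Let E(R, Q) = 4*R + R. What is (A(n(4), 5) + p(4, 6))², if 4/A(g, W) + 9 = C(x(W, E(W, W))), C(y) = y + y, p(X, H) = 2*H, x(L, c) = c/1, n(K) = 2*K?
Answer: 246016/1681 ≈ 146.35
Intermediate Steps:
E(R, Q) = 5*R
x(L, c) = c (x(L, c) = c*1 = c)
C(y) = 2*y
A(g, W) = 4/(-9 + 10*W) (A(g, W) = 4/(-9 + 2*(5*W)) = 4/(-9 + 10*W))
(A(n(4), 5) + p(4, 6))² = (4/(-9 + 10*5) + 2*6)² = (4/(-9 + 50) + 12)² = (4/41 + 12)² = (496/41)² = 246016/1681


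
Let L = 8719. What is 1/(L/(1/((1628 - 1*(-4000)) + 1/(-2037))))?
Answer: 2037/99956664965 ≈ 2.0379e-8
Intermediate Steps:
1/(L/(1/((1628 - 1*(-4000)) + 1/(-2037)))) = 1/(8719/(1/((1628 - 1*(-4000)) + 1/(-2037)))) = 1/(8719/(1/((1628 + 4000) - 1/2037))) = 1/(8719/(1/(5628 - 1/2037))) = 1/(8719/(1/(11464235/2037))) = 1/(8719/(2037/11464235)) = 1/(8719*(11464235/2037)) = 1/(99956664965/2037) = 2037/99956664965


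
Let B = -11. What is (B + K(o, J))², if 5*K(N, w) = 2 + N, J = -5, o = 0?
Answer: 2809/25 ≈ 112.36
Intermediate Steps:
K(N, w) = ⅖ + N/5 (K(N, w) = (2 + N)/5 = ⅖ + N/5)
(B + K(o, J))² = (-11 + (⅖ + (⅕)*0))² = (-11 + (⅖ + 0))² = (-11 + ⅖)² = (-53/5)² = 2809/25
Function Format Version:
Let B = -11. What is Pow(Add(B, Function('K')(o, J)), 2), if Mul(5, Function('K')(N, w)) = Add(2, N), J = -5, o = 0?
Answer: Rational(2809, 25) ≈ 112.36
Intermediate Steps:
Function('K')(N, w) = Add(Rational(2, 5), Mul(Rational(1, 5), N)) (Function('K')(N, w) = Mul(Rational(1, 5), Add(2, N)) = Add(Rational(2, 5), Mul(Rational(1, 5), N)))
Pow(Add(B, Function('K')(o, J)), 2) = Pow(Add(-11, Add(Rational(2, 5), Mul(Rational(1, 5), 0))), 2) = Pow(Add(-11, Add(Rational(2, 5), 0)), 2) = Pow(Add(-11, Rational(2, 5)), 2) = Pow(Rational(-53, 5), 2) = Rational(2809, 25)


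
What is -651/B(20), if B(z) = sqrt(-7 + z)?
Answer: -651*sqrt(13)/13 ≈ -180.55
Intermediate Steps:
-651/B(20) = -651/sqrt(-7 + 20) = -651*sqrt(13)/13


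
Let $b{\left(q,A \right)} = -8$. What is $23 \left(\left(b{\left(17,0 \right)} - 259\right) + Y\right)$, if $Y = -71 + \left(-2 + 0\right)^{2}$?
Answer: $-7682$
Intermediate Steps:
$Y = -67$ ($Y = -71 + \left(-2\right)^{2} = -71 + 4 = -67$)
$23 \left(\left(b{\left(17,0 \right)} - 259\right) + Y\right) = 23 \left(\left(-8 - 259\right) - 67\right) = 23 \left(-267 - 67\right) = 23 \left(-334\right) = -7682$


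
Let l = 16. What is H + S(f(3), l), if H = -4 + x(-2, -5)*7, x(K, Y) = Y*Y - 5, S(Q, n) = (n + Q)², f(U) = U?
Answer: 497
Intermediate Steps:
S(Q, n) = (Q + n)²
x(K, Y) = -5 + Y² (x(K, Y) = Y² - 5 = -5 + Y²)
H = 136 (H = -4 + (-5 + (-5)²)*7 = -4 + (-5 + 25)*7 = -4 + 20*7 = -4 + 140 = 136)
H + S(f(3), l) = 136 + (3 + 16)² = 136 + 19² = 136 + 361 = 497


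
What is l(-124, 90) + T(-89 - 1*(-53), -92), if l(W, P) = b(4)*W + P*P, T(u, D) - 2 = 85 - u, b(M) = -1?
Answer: 8347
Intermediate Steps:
T(u, D) = 87 - u (T(u, D) = 2 + (85 - u) = 87 - u)
l(W, P) = P² - W (l(W, P) = -W + P*P = -W + P² = P² - W)
l(-124, 90) + T(-89 - 1*(-53), -92) = (90² - 1*(-124)) + (87 - (-89 - 1*(-53))) = (8100 + 124) + (87 - (-89 + 53)) = 8224 + (87 - 1*(-36)) = 8224 + (87 + 36) = 8224 + 123 = 8347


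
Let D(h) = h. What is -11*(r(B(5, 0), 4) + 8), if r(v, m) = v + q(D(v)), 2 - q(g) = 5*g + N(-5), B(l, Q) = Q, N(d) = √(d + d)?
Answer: -110 + 11*I*√10 ≈ -110.0 + 34.785*I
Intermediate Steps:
N(d) = √2*√d (N(d) = √(2*d) = √2*√d)
q(g) = 2 - 5*g - I*√10 (q(g) = 2 - (5*g + √2*√(-5)) = 2 - (5*g + √2*(I*√5)) = 2 - (5*g + I*√10) = 2 + (-5*g - I*√10) = 2 - 5*g - I*√10)
r(v, m) = 2 - 4*v - I*√10 (r(v, m) = v + (2 - 5*v - I*√10) = 2 - 4*v - I*√10)
-11*(r(B(5, 0), 4) + 8) = -11*((2 - 4*0 - I*√10) + 8) = -11*((2 + 0 - I*√10) + 8) = -11*((2 - I*√10) + 8) = -11*(10 - I*√10) = -110 + 11*I*√10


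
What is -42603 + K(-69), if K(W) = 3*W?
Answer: -42810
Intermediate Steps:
-42603 + K(-69) = -42603 + 3*(-69) = -42603 - 207 = -42810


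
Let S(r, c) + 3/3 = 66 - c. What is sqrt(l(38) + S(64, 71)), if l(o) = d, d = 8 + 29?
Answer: sqrt(31) ≈ 5.5678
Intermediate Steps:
S(r, c) = 65 - c (S(r, c) = -1 + (66 - c) = 65 - c)
d = 37
l(o) = 37
sqrt(l(38) + S(64, 71)) = sqrt(37 + (65 - 1*71)) = sqrt(37 + (65 - 71)) = sqrt(37 - 6) = sqrt(31)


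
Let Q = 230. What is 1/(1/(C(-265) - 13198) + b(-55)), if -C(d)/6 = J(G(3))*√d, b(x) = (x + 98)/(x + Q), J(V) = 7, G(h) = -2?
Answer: 437957385950/107579291487 - 428750*I*√265/107579291487 ≈ 4.071 - 6.4878e-5*I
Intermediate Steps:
b(x) = (98 + x)/(230 + x) (b(x) = (x + 98)/(x + 230) = (98 + x)/(230 + x))
C(d) = -42*√d
1/(1/(C(-265) - 13198) + b(-55)) = 1/(1/(-42*I*√265 - 13198) + (98 - 55)/(230 - 55)) = 1/(1/(-42*I*√265 - 13198) + 43/175) = 1/(1/(-42*I*√265 - 13198) + (1/175)*43) = 1/(1/(-13198 - 42*I*√265) + 43/175) = 1/(43/175 + 1/(-13198 - 42*I*√265))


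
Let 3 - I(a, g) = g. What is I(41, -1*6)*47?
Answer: 423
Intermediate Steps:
I(a, g) = 3 - g
I(41, -1*6)*47 = (3 - (-1)*6)*47 = (3 - 1*(-6))*47 = (3 + 6)*47 = 9*47 = 423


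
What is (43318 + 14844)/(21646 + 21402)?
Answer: 29081/21524 ≈ 1.3511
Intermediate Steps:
(43318 + 14844)/(21646 + 21402) = 58162/43048 = 58162*(1/43048) = 29081/21524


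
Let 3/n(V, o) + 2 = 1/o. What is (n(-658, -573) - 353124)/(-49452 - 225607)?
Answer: 405034947/315492673 ≈ 1.2838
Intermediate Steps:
n(V, o) = 3/(-2 + 1/o)
(n(-658, -573) - 353124)/(-49452 - 225607) = (-3*(-573)/(-1 + 2*(-573)) - 353124)/(-49452 - 225607) = (-3*(-573)/(-1 - 1146) - 353124)/(-275059) = (-3*(-573)/(-1147) - 353124)*(-1/275059) = (-3*(-573)*(-1/1147) - 353124)*(-1/275059) = (-1719/1147 - 353124)*(-1/275059) = -405034947/1147*(-1/275059) = 405034947/315492673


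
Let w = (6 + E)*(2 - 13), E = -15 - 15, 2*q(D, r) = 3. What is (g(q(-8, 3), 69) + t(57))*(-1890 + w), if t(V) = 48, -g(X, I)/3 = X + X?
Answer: -63414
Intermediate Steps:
q(D, r) = 3/2 (q(D, r) = (1/2)*3 = 3/2)
E = -30
w = 264 (w = (6 - 30)*(2 - 13) = -24*(-11) = 264)
g(X, I) = -6*X (g(X, I) = -3*(X + X) = -6*X)
(g(q(-8, 3), 69) + t(57))*(-1890 + w) = (-6*3/2 + 48)*(-1890 + 264) = (-9 + 48)*(-1626) = 39*(-1626) = -63414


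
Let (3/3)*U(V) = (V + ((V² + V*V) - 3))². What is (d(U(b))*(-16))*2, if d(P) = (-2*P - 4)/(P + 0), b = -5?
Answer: 28256/441 ≈ 64.073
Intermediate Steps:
U(V) = (-3 + V + 2*V²)² (U(V) = (V + ((V² + V*V) - 3))² = (V + ((V² + V²) - 3))² = (V + (2*V² - 3))² = (V + (-3 + 2*V²))² = (-3 + V + 2*V²)²)
d(P) = (-4 - 2*P)/P
(d(U(b))*(-16))*2 = ((-2 - 4/(-3 - 5 + 2*(-5)²)²)*(-16))*2 = ((-2 - 4/(-3 - 5 + 2*25)²)*(-16))*2 = ((-2 - 4/(-3 - 5 + 50)²)*(-16))*2 = ((-2 - 4/(42²))*(-16))*2 = ((-2 - 4/1764)*(-16))*2 = ((-2 - 4*1/1764)*(-16))*2 = ((-2 - 1/441)*(-16))*2 = -883/441*(-16)*2 = (14128/441)*2 = 28256/441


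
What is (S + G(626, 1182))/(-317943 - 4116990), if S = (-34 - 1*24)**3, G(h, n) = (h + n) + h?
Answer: 64226/1478311 ≈ 0.043446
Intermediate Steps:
G(h, n) = n + 2*h
S = -195112 (S = (-34 - 24)**3 = (-58)**3 = -195112)
(S + G(626, 1182))/(-317943 - 4116990) = (-195112 + (1182 + 2*626))/(-317943 - 4116990) = (-195112 + (1182 + 1252))/(-4434933) = (-195112 + 2434)*(-1/4434933) = -192678*(-1/4434933) = 64226/1478311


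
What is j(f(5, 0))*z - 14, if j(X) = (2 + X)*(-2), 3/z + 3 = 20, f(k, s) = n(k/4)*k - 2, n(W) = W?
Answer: -551/34 ≈ -16.206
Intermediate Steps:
f(k, s) = -2 + k²/4 (f(k, s) = (k/4)*k - 2 = k²/4 - 2 = -2 + k²/4)
z = 3/17 (z = 3/(-3 + 20) = 3/17 ≈ 0.17647)
j(X) = -4 - 2*X
j(f(5, 0))*z - 14 = (-4 - 2*(-2 + (¼)*5²))*(3/17) - 14 = (-4 - 2*(-2 + (¼)*25))*(3/17) - 14 = (-4 - 2*(-2 + 25/4))*(3/17) - 14 = (-4 - 2*17/4)*(3/17) - 14 = (-4 - 17/2)*(3/17) - 14 = -25/2*3/17 - 14 = -75/34 - 14 = -551/34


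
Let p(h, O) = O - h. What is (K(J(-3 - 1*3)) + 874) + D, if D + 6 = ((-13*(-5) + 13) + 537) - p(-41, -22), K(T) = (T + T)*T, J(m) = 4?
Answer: 1496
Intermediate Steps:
K(T) = 2*T² (K(T) = (2*T)*T = 2*T²)
D = 590 (D = -6 + (((-13*(-5) + 13) + 537) - (-22 - 1*(-41))) = -6 + (((65 + 13) + 537) - (-22 + 41)) = -6 + ((78 + 537) - 1*19) = -6 + (615 - 19) = -6 + 596 = 590)
(K(J(-3 - 1*3)) + 874) + D = (2*4² + 874) + 590 = (2*16 + 874) + 590 = (32 + 874) + 590 = 906 + 590 = 1496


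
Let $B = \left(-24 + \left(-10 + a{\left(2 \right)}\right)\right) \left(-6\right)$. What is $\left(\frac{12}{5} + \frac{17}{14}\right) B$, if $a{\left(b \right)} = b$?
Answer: $\frac{24288}{35} \approx 693.94$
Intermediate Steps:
$B = 192$ ($B = \left(-24 + \left(-10 + 2\right)\right) \left(-6\right) = \left(-24 - 8\right) \left(-6\right) = \left(-32\right) \left(-6\right) = 192$)
$\left(\frac{12}{5} + \frac{17}{14}\right) B = \left(\frac{12}{5} + \frac{17}{14}\right) 192 = \frac{253}{70} \cdot 192 = \frac{24288}{35}$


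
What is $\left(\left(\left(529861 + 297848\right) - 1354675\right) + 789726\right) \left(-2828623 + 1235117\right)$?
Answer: $-418709636560$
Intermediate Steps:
$\left(\left(\left(529861 + 297848\right) - 1354675\right) + 789726\right) \left(-2828623 + 1235117\right) = \left(\left(827709 - 1354675\right) + 789726\right) \left(-1593506\right) = \left(-526966 + 789726\right) \left(-1593506\right) = 262760 \left(-1593506\right) = -418709636560$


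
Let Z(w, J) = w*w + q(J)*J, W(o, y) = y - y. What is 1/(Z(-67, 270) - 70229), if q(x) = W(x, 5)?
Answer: -1/65740 ≈ -1.5211e-5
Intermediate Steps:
W(o, y) = 0
q(x) = 0
Z(w, J) = w² (Z(w, J) = w*w + 0*J = w² + 0 = w²)
1/(Z(-67, 270) - 70229) = 1/((-67)² - 70229) = 1/(4489 - 70229) = 1/(-65740) = -1/65740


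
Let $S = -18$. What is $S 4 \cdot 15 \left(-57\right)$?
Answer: $61560$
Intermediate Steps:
$S 4 \cdot 15 \left(-57\right) = \left(-18\right) 4 \cdot 15 \left(-57\right) = \left(-72\right) 15 \left(-57\right) = \left(-1080\right) \left(-57\right) = 61560$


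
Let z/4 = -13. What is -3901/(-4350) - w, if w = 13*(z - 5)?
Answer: 3227251/4350 ≈ 741.90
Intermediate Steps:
z = -52 (z = 4*(-13) = -52)
w = -741 (w = 13*(-52 - 5) = 13*(-57) = -741)
-3901/(-4350) - w = -3901/(-4350) - 1*(-741) = -3901*(-1/4350) + 741 = 3901/4350 + 741 = 3227251/4350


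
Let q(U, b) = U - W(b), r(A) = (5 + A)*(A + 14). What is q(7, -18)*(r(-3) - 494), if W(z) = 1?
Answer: -2832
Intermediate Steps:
r(A) = (5 + A)*(14 + A)
q(U, b) = -1 + U (q(U, b) = U - 1*1 = U - 1 = -1 + U)
q(7, -18)*(r(-3) - 494) = (-1 + 7)*((70 + (-3)² + 19*(-3)) - 494) = 6*((70 + 9 - 57) - 494) = 6*(22 - 494) = 6*(-472) = -2832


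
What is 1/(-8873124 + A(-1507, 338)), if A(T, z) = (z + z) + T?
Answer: -1/8873955 ≈ -1.1269e-7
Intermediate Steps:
A(T, z) = T + 2*z (A(T, z) = 2*z + T = T + 2*z)
1/(-8873124 + A(-1507, 338)) = 1/(-8873124 + (-1507 + 2*338)) = 1/(-8873124 + (-1507 + 676)) = 1/(-8873124 - 831) = 1/(-8873955) = -1/8873955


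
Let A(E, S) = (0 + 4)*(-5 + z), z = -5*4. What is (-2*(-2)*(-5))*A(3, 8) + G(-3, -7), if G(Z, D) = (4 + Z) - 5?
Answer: 1996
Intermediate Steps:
G(Z, D) = -1 + Z
z = -20
A(E, S) = -100 (A(E, S) = (0 + 4)*(-5 - 20) = 4*(-25) = -100)
(-2*(-2)*(-5))*A(3, 8) + G(-3, -7) = (-2*(-2)*(-5))*(-100) + (-1 - 3) = (4*(-5))*(-100) - 4 = -20*(-100) - 4 = 2000 - 4 = 1996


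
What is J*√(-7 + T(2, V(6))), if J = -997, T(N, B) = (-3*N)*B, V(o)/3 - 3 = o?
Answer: -12961*I ≈ -12961.0*I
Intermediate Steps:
V(o) = 9 + 3*o
T(N, B) = -3*B*N
J*√(-7 + T(2, V(6))) = -997*√(-7 - 3*(9 + 3*6)*2) = -997*√(-7 - 3*(9 + 18)*2) = -997*√(-7 - 3*27*2) = -997*√(-7 - 162) = -12961*I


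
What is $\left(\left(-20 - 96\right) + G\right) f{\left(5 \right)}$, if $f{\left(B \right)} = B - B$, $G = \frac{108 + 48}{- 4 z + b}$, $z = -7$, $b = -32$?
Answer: $0$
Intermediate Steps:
$G = -39$ ($G = \frac{108 + 48}{\left(-4\right) \left(-7\right) - 32} = \frac{156}{28 - 32} = \frac{156}{-4} = 156 \left(- \frac{1}{4}\right) = -39$)
$f{\left(B \right)} = 0$
$\left(\left(-20 - 96\right) + G\right) f{\left(5 \right)} = \left(\left(-20 - 96\right) - 39\right) 0 = \left(-116 - 39\right) 0 = \left(-155\right) 0 = 0$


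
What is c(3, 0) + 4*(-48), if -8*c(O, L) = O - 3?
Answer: -192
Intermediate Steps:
c(O, L) = 3/8 - O/8 (c(O, L) = -(O - 3)/8 = -(-3 + O)/8 = 3/8 - O/8)
c(3, 0) + 4*(-48) = (3/8 - ⅛*3) + 4*(-48) = (3/8 - 3/8) - 192 = 0 - 192 = -192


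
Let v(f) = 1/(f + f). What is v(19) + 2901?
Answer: 110239/38 ≈ 2901.0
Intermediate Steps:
v(f) = 1/(2*f)
v(19) + 2901 = (1/2)/19 + 2901 = (1/2)*(1/19) + 2901 = 1/38 + 2901 = 110239/38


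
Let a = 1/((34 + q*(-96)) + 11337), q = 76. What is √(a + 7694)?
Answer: √5110547313/815 ≈ 87.715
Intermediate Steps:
a = 1/4075 (a = 1/((34 + 76*(-96)) + 11337) = 1/((34 - 7296) + 11337) = 1/(-7262 + 11337) = 1/4075 ≈ 0.00024540)
√(a + 7694) = √(1/4075 + 7694) = √(31353051/4075) = √5110547313/815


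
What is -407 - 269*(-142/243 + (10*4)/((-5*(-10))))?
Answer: -564983/1215 ≈ -465.01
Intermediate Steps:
-407 - 269*(-142/243 + (10*4)/((-5*(-10)))) = -407 - 269*(-142*1/243 + 40/50) = -407 - 269*(-142/243 + 40*(1/50)) = -407 - 269*(-142/243 + 4/5) = -407 - 269*262/1215 = -407 - 70478/1215 = -564983/1215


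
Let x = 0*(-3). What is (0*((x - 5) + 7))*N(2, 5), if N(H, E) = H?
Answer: 0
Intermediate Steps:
x = 0
(0*((x - 5) + 7))*N(2, 5) = (0*((0 - 5) + 7))*2 = (0*(-5 + 7))*2 = (0*2)*2 = 0*2 = 0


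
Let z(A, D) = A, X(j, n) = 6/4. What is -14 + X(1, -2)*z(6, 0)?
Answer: -5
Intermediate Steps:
X(j, n) = 3/2 (X(j, n) = 6*(¼) = 3/2)
-14 + X(1, -2)*z(6, 0) = -14 + (3/2)*6 = -14 + 9 = -5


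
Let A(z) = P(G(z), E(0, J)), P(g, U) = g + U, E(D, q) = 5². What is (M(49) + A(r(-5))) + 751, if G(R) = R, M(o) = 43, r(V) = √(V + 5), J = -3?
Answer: 819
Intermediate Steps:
r(V) = √(5 + V)
E(D, q) = 25
P(g, U) = U + g
A(z) = 25 + z
(M(49) + A(r(-5))) + 751 = (43 + (25 + √(5 - 5))) + 751 = (43 + (25 + √0)) + 751 = (43 + (25 + 0)) + 751 = (43 + 25) + 751 = 68 + 751 = 819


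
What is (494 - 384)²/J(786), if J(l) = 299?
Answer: 12100/299 ≈ 40.468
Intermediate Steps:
(494 - 384)²/J(786) = (494 - 384)²/299 = 110²*(1/299) = 12100*(1/299) = 12100/299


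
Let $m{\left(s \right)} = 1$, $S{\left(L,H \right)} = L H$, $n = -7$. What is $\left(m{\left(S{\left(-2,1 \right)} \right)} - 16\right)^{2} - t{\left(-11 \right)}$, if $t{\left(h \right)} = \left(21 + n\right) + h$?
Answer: $222$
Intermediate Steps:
$S{\left(L,H \right)} = H L$
$t{\left(h \right)} = 14 + h$ ($t{\left(h \right)} = \left(21 - 7\right) + h = 14 + h$)
$\left(m{\left(S{\left(-2,1 \right)} \right)} - 16\right)^{2} - t{\left(-11 \right)} = \left(1 - 16\right)^{2} - \left(14 - 11\right) = \left(-15\right)^{2} - 3 = 225 - 3 = 222$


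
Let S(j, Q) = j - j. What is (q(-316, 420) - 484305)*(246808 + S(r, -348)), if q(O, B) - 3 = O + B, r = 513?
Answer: -119503939984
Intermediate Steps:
S(j, Q) = 0
q(O, B) = 3 + B + O (q(O, B) = 3 + (O + B) = 3 + (B + O) = 3 + B + O)
(q(-316, 420) - 484305)*(246808 + S(r, -348)) = ((3 + 420 - 316) - 484305)*(246808 + 0) = (107 - 484305)*246808 = -484198*246808 = -119503939984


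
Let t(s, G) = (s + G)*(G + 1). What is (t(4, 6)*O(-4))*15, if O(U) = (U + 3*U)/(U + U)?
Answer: 2100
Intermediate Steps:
O(U) = 2 (O(U) = (4*U)/((2*U)) = (4*U)*(1/(2*U)) = 2)
t(s, G) = (1 + G)*(G + s) (t(s, G) = (G + s)*(1 + G) = (1 + G)*(G + s))
(t(4, 6)*O(-4))*15 = ((6 + 4 + 6**2 + 6*4)*2)*15 = ((6 + 4 + 36 + 24)*2)*15 = (70*2)*15 = 140*15 = 2100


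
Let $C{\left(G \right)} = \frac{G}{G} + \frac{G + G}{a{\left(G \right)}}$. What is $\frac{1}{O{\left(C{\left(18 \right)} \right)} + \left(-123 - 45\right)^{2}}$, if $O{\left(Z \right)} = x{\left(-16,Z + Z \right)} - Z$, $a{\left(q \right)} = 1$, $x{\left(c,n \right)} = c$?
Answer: $\frac{1}{28171} \approx 3.5497 \cdot 10^{-5}$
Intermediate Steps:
$C{\left(G \right)} = 1 + 2 G$ ($C{\left(G \right)} = \frac{G}{G} + \frac{G + G}{1} = 1 + 2 G 1 = 1 + 2 G$)
$O{\left(Z \right)} = -16 - Z$
$\frac{1}{O{\left(C{\left(18 \right)} \right)} + \left(-123 - 45\right)^{2}} = \frac{1}{\left(-16 - \left(1 + 2 \cdot 18\right)\right) + \left(-123 - 45\right)^{2}} = \frac{1}{\left(-16 - \left(1 + 36\right)\right) + \left(-168\right)^{2}} = \frac{1}{\left(-16 - 37\right) + 28224} = \frac{1}{-53 + 28224} = \frac{1}{28171}$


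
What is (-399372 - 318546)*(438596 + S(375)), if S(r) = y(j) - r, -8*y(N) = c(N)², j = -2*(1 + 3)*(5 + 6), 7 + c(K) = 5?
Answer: -314606384919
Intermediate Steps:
c(K) = -2 (c(K) = -7 + 5 = -2)
j = -88 (j = -8*11 = -2*44 = -88)
y(N) = -½ (y(N) = -⅛*(-2)² = -⅛*4 = -½)
S(r) = -½ - r
(-399372 - 318546)*(438596 + S(375)) = (-399372 - 318546)*(438596 + (-½ - 1*375)) = -717918*(438596 + (-½ - 375)) = -717918*(438596 - 751/2) = -717918*876441/2 = -314606384919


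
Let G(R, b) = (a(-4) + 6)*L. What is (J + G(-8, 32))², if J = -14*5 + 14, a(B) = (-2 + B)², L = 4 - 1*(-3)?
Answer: 56644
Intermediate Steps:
L = 7 (L = 4 + 3 = 7)
G(R, b) = 294 (G(R, b) = ((-2 - 4)² + 6)*7 = ((-6)² + 6)*7 = (36 + 6)*7 = 42*7 = 294)
J = -56 (J = -70 + 14 = -56)
(J + G(-8, 32))² = (-56 + 294)² = 238² = 56644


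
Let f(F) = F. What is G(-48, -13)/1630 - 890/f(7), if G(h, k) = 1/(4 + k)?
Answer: -13056307/102690 ≈ -127.14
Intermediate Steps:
G(-48, -13)/1630 - 890/f(7) = 1/((4 - 13)*1630) - 890/7 = (1/1630)/(-9) - 890*1/7 = -1/9*1/1630 - 890/7 = -1/14670 - 890/7 = -13056307/102690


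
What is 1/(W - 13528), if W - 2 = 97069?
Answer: 1/83543 ≈ 1.1970e-5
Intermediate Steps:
W = 97071 (W = 2 + 97069 = 97071)
1/(W - 13528) = 1/(97071 - 13528) = 1/83543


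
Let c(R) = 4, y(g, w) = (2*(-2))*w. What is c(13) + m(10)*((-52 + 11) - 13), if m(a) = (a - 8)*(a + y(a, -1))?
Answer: -1508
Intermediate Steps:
y(g, w) = -4*w
m(a) = (-8 + a)*(4 + a) (m(a) = (a - 8)*(a - 4*(-1)) = (-8 + a)*(a + 4) = (-8 + a)*(4 + a))
c(13) + m(10)*((-52 + 11) - 13) = 4 + (-32 + 10² - 4*10)*((-52 + 11) - 13) = 4 + (-32 + 100 - 40)*(-41 - 13) = 4 + 28*(-54) = 4 - 1512 = -1508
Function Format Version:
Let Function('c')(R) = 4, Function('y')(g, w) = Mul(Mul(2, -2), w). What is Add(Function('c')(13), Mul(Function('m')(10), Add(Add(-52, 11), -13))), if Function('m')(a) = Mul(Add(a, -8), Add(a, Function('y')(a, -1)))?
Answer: -1508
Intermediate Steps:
Function('y')(g, w) = Mul(-4, w)
Function('m')(a) = Mul(Add(-8, a), Add(4, a)) (Function('m')(a) = Mul(Add(a, -8), Add(a, Mul(-4, -1))) = Mul(Add(-8, a), Add(a, 4)) = Mul(Add(-8, a), Add(4, a)))
Add(Function('c')(13), Mul(Function('m')(10), Add(Add(-52, 11), -13))) = Add(4, Mul(Add(-32, Pow(10, 2), Mul(-4, 10)), Add(Add(-52, 11), -13))) = Add(4, Mul(Add(-32, 100, -40), Add(-41, -13))) = Add(4, Mul(28, -54)) = Add(4, -1512) = -1508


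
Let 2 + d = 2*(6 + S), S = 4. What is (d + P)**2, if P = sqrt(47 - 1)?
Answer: (18 + sqrt(46))**2 ≈ 614.16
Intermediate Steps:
P = sqrt(46) ≈ 6.7823
d = 18 (d = -2 + 2*(6 + 4) = -2 + 2*10 = -2 + 20 = 18)
(d + P)**2 = (18 + sqrt(46))**2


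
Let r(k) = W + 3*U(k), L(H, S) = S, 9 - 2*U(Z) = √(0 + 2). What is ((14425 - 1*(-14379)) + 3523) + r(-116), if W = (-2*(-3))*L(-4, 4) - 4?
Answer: 64721/2 - 3*√2/2 ≈ 32358.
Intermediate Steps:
U(Z) = 9/2 - √2/2 (U(Z) = 9/2 - √(0 + 2)/2 = 9/2 - √2/2)
W = 20 (W = -2*(-3)*4 - 4 = 6*4 - 4 = 24 - 4 = 20)
r(k) = 67/2 - 3*√2/2 (r(k) = 20 + 3*(9/2 - √2/2) = 20 + (27/2 - 3*√2/2) = 67/2 - 3*√2/2)
((14425 - 1*(-14379)) + 3523) + r(-116) = ((14425 - 1*(-14379)) + 3523) + (67/2 - 3*√2/2) = ((14425 + 14379) + 3523) + (67/2 - 3*√2/2) = (28804 + 3523) + (67/2 - 3*√2/2) = 32327 + (67/2 - 3*√2/2) = 64721/2 - 3*√2/2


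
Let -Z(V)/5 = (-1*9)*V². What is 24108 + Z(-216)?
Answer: 2123628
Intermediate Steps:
Z(V) = 45*V² (Z(V) = -5*(-1*9)*V² = -(-45)*V² = 45*V²)
24108 + Z(-216) = 24108 + 45*(-216)² = 24108 + 45*46656 = 24108 + 2099520 = 2123628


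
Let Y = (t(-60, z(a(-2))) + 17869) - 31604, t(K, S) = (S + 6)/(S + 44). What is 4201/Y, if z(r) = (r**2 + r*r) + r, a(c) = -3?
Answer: -247859/810344 ≈ -0.30587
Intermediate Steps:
z(r) = r + 2*r**2 (z(r) = (r**2 + r**2) + r = 2*r**2 + r = r + 2*r**2)
t(K, S) = (6 + S)/(44 + S)
Y = -810344/59 (Y = ((6 - 3*(1 + 2*(-3)))/(44 - 3*(1 + 2*(-3))) + 17869) - 31604 = ((6 - 3*(1 - 6))/(44 - 3*(1 - 6)) + 17869) - 31604 = ((6 - 3*(-5))/(44 - 3*(-5)) + 17869) - 31604 = ((6 + 15)/(44 + 15) + 17869) - 31604 = (21/59 + 17869) - 31604 = 1054292/59 - 31604 = -810344/59 ≈ -13735.)
4201/Y = 4201/(-810344/59) = 4201*(-59/810344) = -247859/810344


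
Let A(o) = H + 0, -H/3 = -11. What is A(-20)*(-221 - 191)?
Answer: -13596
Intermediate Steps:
H = 33 (H = -3*(-11) = 33)
A(o) = 33 (A(o) = 33 + 0 = 33)
A(-20)*(-221 - 191) = 33*(-221 - 191) = 33*(-412) = -13596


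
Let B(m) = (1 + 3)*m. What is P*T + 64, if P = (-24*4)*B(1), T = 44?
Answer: -16832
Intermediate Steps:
B(m) = 4*m
P = -384 (P = (-24*4)*(4*1) = -4*24*4 = -96*4 = -384)
P*T + 64 = -384*44 + 64 = -16896 + 64 = -16832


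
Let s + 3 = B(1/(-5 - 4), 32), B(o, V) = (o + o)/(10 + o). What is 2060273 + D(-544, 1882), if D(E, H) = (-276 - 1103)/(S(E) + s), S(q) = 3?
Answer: 4243277/2 ≈ 2.1216e+6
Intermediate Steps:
B(o, V) = 2*o/(10 + o) (B(o, V) = (2*o)/(10 + o) = 2*o/(10 + o))
s = -269/89 (s = -3 + 2/((-5 - 4)*(10 + 1/(-5 - 4))) = -3 + 2/(-9*(10 + 1/(-9))) = -3 + 2*(-⅑)/(10 - ⅑) = -3 + 2*(-⅑)/(89/9) = -3 + 2*(-⅑)*(9/89) = -3 - 2/89 = -269/89 ≈ -3.0225)
D(E, H) = 122731/2 (D(E, H) = (-276 - 1103)/(3 - 269/89) = -1379/(-2/89) = -1379*(-89/2) = 122731/2)
2060273 + D(-544, 1882) = 2060273 + 122731/2 = 4243277/2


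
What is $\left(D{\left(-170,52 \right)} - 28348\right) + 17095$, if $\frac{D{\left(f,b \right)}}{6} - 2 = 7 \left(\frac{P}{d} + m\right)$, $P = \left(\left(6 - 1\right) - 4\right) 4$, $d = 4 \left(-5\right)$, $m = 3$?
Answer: $- \frac{55617}{5} \approx -11123.0$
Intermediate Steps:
$d = -20$
$P = 4$ ($P = \left(5 - 4\right) 4 = 1 \cdot 4 = 4$)
$D{\left(f,b \right)} = \frac{648}{5}$ ($D{\left(f,b \right)} = 12 + 6 \cdot 7 \left(\frac{4}{-20} + 3\right) = 12 + 6 \cdot 7 \left(4 \left(- \frac{1}{20}\right) + 3\right) = 12 + 6 \cdot 7 \left(- \frac{1}{5} + 3\right) = 12 + 6 \cdot 7 \cdot \frac{14}{5} = 12 + 6 \cdot \frac{98}{5} = 12 + \frac{588}{5} = \frac{648}{5}$)
$\left(D{\left(-170,52 \right)} - 28348\right) + 17095 = \left(\frac{648}{5} - 28348\right) + 17095 = - \frac{141092}{5} + 17095 = - \frac{55617}{5}$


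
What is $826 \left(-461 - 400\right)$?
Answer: $-711186$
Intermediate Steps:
$826 \left(-461 - 400\right) = 826 \left(-861\right) = -711186$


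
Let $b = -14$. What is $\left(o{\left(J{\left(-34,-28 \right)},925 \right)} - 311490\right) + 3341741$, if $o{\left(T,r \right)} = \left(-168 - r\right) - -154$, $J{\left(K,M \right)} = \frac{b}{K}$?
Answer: $3029312$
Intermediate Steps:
$J{\left(K,M \right)} = - \frac{14}{K}$
$o{\left(T,r \right)} = -14 - r$ ($o{\left(T,r \right)} = \left(-168 - r\right) + 154 = -14 - r$)
$\left(o{\left(J{\left(-34,-28 \right)},925 \right)} - 311490\right) + 3341741 = \left(\left(-14 - 925\right) - 311490\right) + 3341741 = \left(-939 - 311490\right) + 3341741 = -312429 + 3341741 = 3029312$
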